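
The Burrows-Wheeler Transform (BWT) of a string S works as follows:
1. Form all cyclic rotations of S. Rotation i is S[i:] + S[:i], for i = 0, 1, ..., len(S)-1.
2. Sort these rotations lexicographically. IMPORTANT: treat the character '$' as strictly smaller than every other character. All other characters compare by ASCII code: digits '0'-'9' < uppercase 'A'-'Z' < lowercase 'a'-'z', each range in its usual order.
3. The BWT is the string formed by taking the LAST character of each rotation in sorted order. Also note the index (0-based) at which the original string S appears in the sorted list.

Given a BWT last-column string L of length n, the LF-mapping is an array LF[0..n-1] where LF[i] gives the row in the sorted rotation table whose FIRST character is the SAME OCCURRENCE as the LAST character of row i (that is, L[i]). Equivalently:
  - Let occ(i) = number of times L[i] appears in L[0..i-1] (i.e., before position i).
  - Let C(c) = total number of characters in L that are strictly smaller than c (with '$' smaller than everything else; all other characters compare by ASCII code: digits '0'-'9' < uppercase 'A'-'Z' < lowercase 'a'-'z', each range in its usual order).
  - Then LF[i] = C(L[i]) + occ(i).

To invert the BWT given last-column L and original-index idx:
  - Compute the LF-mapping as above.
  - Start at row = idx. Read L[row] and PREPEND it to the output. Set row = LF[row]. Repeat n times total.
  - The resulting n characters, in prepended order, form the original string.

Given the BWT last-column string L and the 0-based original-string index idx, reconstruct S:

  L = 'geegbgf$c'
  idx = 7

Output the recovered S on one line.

Answer: gebecgfg$

Derivation:
LF mapping: 6 3 4 7 1 8 5 0 2
Walk LF starting at row 7, prepending L[row]:
  step 1: row=7, L[7]='$', prepend. Next row=LF[7]=0
  step 2: row=0, L[0]='g', prepend. Next row=LF[0]=6
  step 3: row=6, L[6]='f', prepend. Next row=LF[6]=5
  step 4: row=5, L[5]='g', prepend. Next row=LF[5]=8
  step 5: row=8, L[8]='c', prepend. Next row=LF[8]=2
  step 6: row=2, L[2]='e', prepend. Next row=LF[2]=4
  step 7: row=4, L[4]='b', prepend. Next row=LF[4]=1
  step 8: row=1, L[1]='e', prepend. Next row=LF[1]=3
  step 9: row=3, L[3]='g', prepend. Next row=LF[3]=7
Reversed output: gebecgfg$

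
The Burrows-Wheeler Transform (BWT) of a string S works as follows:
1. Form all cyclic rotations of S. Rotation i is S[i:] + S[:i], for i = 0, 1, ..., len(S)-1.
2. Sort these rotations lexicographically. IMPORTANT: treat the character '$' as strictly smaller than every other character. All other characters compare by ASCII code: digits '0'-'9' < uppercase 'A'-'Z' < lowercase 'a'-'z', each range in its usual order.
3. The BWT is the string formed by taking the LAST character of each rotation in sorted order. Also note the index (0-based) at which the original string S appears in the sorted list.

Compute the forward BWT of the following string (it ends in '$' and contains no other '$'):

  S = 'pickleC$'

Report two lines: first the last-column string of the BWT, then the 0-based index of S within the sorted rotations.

All 8 rotations (rotation i = S[i:]+S[:i]):
  rot[0] = pickleC$
  rot[1] = ickleC$p
  rot[2] = ckleC$pi
  rot[3] = kleC$pic
  rot[4] = leC$pick
  rot[5] = eC$pickl
  rot[6] = C$pickle
  rot[7] = $pickleC
Sorted (with $ < everything):
  sorted[0] = $pickleC  (last char: 'C')
  sorted[1] = C$pickle  (last char: 'e')
  sorted[2] = ckleC$pi  (last char: 'i')
  sorted[3] = eC$pickl  (last char: 'l')
  sorted[4] = ickleC$p  (last char: 'p')
  sorted[5] = kleC$pic  (last char: 'c')
  sorted[6] = leC$pick  (last char: 'k')
  sorted[7] = pickleC$  (last char: '$')
Last column: Ceilpck$
Original string S is at sorted index 7

Answer: Ceilpck$
7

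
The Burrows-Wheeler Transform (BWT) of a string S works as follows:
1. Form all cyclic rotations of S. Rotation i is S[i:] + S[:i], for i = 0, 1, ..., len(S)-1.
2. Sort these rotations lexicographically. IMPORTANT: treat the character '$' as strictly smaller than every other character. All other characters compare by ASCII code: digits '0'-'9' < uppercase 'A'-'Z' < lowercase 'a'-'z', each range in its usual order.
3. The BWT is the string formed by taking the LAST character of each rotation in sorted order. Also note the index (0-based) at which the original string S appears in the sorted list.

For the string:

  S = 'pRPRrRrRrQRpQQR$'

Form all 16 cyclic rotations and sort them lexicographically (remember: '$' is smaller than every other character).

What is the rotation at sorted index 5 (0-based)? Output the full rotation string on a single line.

All 16 rotations (rotation i = S[i:]+S[:i]):
  rot[0] = pRPRrRrRrQRpQQR$
  rot[1] = RPRrRrRrQRpQQR$p
  rot[2] = PRrRrRrQRpQQR$pR
  rot[3] = RrRrRrQRpQQR$pRP
  rot[4] = rRrRrQRpQQR$pRPR
  rot[5] = RrRrQRpQQR$pRPRr
  rot[6] = rRrQRpQQR$pRPRrR
  rot[7] = RrQRpQQR$pRPRrRr
  rot[8] = rQRpQQR$pRPRrRrR
  rot[9] = QRpQQR$pRPRrRrRr
  rot[10] = RpQQR$pRPRrRrRrQ
  rot[11] = pQQR$pRPRrRrRrQR
  rot[12] = QQR$pRPRrRrRrQRp
  rot[13] = QR$pRPRrRrRrQRpQ
  rot[14] = R$pRPRrRrRrQRpQQ
  rot[15] = $pRPRrRrRrQRpQQR
Sorted (with $ < everything):
  sorted[0] = $pRPRrRrRrQRpQQR
  sorted[1] = PRrRrRrQRpQQR$pR
  sorted[2] = QQR$pRPRrRrRrQRp
  sorted[3] = QR$pRPRrRrRrQRpQ
  sorted[4] = QRpQQR$pRPRrRrRr
  sorted[5] = R$pRPRrRrRrQRpQQ
  sorted[6] = RPRrRrRrQRpQQR$p
  sorted[7] = RpQQR$pRPRrRrRrQ
  sorted[8] = RrQRpQQR$pRPRrRr
  sorted[9] = RrRrQRpQQR$pRPRr
  sorted[10] = RrRrRrQRpQQR$pRP
  sorted[11] = pQQR$pRPRrRrRrQR
  sorted[12] = pRPRrRrRrQRpQQR$
  sorted[13] = rQRpQQR$pRPRrRrR
  sorted[14] = rRrQRpQQR$pRPRrR
  sorted[15] = rRrRrQRpQQR$pRPR
sorted[5] = R$pRPRrRrRrQRpQQ

Answer: R$pRPRrRrRrQRpQQ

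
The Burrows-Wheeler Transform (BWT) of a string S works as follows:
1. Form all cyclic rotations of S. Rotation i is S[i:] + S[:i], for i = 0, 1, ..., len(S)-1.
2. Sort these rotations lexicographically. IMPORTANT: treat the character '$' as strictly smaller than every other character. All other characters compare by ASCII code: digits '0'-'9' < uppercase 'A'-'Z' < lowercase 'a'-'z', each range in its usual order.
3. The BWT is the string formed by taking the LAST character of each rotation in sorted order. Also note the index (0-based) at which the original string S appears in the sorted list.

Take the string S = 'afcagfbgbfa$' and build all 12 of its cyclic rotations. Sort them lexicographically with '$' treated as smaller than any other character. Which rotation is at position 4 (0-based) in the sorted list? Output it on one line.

Answer: bfa$afcagfbg

Derivation:
All 12 rotations (rotation i = S[i:]+S[:i]):
  rot[0] = afcagfbgbfa$
  rot[1] = fcagfbgbfa$a
  rot[2] = cagfbgbfa$af
  rot[3] = agfbgbfa$afc
  rot[4] = gfbgbfa$afca
  rot[5] = fbgbfa$afcag
  rot[6] = bgbfa$afcagf
  rot[7] = gbfa$afcagfb
  rot[8] = bfa$afcagfbg
  rot[9] = fa$afcagfbgb
  rot[10] = a$afcagfbgbf
  rot[11] = $afcagfbgbfa
Sorted (with $ < everything):
  sorted[0] = $afcagfbgbfa
  sorted[1] = a$afcagfbgbf
  sorted[2] = afcagfbgbfa$
  sorted[3] = agfbgbfa$afc
  sorted[4] = bfa$afcagfbg
  sorted[5] = bgbfa$afcagf
  sorted[6] = cagfbgbfa$af
  sorted[7] = fa$afcagfbgb
  sorted[8] = fbgbfa$afcag
  sorted[9] = fcagfbgbfa$a
  sorted[10] = gbfa$afcagfb
  sorted[11] = gfbgbfa$afca
sorted[4] = bfa$afcagfbg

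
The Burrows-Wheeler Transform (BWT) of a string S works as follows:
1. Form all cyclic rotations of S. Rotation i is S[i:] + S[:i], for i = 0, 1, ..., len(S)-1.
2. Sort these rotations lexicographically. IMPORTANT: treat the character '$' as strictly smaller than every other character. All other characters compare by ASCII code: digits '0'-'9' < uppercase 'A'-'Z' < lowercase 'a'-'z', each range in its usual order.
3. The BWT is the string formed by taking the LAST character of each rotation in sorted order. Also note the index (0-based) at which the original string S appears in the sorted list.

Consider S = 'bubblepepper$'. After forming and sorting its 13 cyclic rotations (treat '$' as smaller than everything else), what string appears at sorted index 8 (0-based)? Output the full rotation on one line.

All 13 rotations (rotation i = S[i:]+S[:i]):
  rot[0] = bubblepepper$
  rot[1] = ubblepepper$b
  rot[2] = bblepepper$bu
  rot[3] = blepepper$bub
  rot[4] = lepepper$bubb
  rot[5] = epepper$bubbl
  rot[6] = pepper$bubble
  rot[7] = epper$bubblep
  rot[8] = pper$bubblepe
  rot[9] = per$bubblepep
  rot[10] = er$bubblepepp
  rot[11] = r$bubblepeppe
  rot[12] = $bubblepepper
Sorted (with $ < everything):
  sorted[0] = $bubblepepper
  sorted[1] = bblepepper$bu
  sorted[2] = blepepper$bub
  sorted[3] = bubblepepper$
  sorted[4] = epepper$bubbl
  sorted[5] = epper$bubblep
  sorted[6] = er$bubblepepp
  sorted[7] = lepepper$bubb
  sorted[8] = pepper$bubble
  sorted[9] = per$bubblepep
  sorted[10] = pper$bubblepe
  sorted[11] = r$bubblepeppe
  sorted[12] = ubblepepper$b
sorted[8] = pepper$bubble

Answer: pepper$bubble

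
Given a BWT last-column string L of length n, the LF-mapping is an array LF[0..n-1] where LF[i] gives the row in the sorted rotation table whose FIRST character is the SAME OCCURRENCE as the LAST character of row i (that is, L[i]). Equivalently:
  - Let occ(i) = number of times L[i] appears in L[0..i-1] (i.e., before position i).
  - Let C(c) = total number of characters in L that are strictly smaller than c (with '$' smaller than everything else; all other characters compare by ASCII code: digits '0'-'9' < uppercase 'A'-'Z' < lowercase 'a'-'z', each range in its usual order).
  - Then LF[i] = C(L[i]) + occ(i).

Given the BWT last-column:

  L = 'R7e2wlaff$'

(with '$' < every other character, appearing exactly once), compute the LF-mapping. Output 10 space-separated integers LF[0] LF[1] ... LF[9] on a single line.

Char counts: '$':1, '2':1, '7':1, 'R':1, 'a':1, 'e':1, 'f':2, 'l':1, 'w':1
C (first-col start): C('$')=0, C('2')=1, C('7')=2, C('R')=3, C('a')=4, C('e')=5, C('f')=6, C('l')=8, C('w')=9
L[0]='R': occ=0, LF[0]=C('R')+0=3+0=3
L[1]='7': occ=0, LF[1]=C('7')+0=2+0=2
L[2]='e': occ=0, LF[2]=C('e')+0=5+0=5
L[3]='2': occ=0, LF[3]=C('2')+0=1+0=1
L[4]='w': occ=0, LF[4]=C('w')+0=9+0=9
L[5]='l': occ=0, LF[5]=C('l')+0=8+0=8
L[6]='a': occ=0, LF[6]=C('a')+0=4+0=4
L[7]='f': occ=0, LF[7]=C('f')+0=6+0=6
L[8]='f': occ=1, LF[8]=C('f')+1=6+1=7
L[9]='$': occ=0, LF[9]=C('$')+0=0+0=0

Answer: 3 2 5 1 9 8 4 6 7 0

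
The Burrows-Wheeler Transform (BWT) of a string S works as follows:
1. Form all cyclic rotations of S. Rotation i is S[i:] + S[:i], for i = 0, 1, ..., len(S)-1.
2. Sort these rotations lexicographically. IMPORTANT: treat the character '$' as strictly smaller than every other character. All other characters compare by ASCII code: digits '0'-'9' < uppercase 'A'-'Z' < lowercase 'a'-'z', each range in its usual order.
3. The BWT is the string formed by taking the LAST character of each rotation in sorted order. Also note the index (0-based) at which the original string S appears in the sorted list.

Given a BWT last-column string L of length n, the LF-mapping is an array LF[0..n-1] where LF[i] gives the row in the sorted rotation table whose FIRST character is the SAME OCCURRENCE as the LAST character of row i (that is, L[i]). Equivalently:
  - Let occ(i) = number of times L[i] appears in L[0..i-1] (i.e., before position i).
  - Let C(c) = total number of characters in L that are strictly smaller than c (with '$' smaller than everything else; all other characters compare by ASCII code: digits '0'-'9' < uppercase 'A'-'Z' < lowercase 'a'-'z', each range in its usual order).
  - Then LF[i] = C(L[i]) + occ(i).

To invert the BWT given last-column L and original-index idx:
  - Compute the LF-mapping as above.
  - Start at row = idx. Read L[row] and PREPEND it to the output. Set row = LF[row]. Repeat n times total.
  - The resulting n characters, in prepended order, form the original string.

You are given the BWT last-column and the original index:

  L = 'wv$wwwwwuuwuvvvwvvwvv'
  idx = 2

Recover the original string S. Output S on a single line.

Answer: uvwvwvuvwvwuvwwvwwvw$

Derivation:
LF mapping: 12 4 0 13 14 15 16 17 1 2 18 3 5 6 7 19 8 9 20 10 11
Walk LF starting at row 2, prepending L[row]:
  step 1: row=2, L[2]='$', prepend. Next row=LF[2]=0
  step 2: row=0, L[0]='w', prepend. Next row=LF[0]=12
  step 3: row=12, L[12]='v', prepend. Next row=LF[12]=5
  step 4: row=5, L[5]='w', prepend. Next row=LF[5]=15
  step 5: row=15, L[15]='w', prepend. Next row=LF[15]=19
  step 6: row=19, L[19]='v', prepend. Next row=LF[19]=10
  step 7: row=10, L[10]='w', prepend. Next row=LF[10]=18
  step 8: row=18, L[18]='w', prepend. Next row=LF[18]=20
  step 9: row=20, L[20]='v', prepend. Next row=LF[20]=11
  step 10: row=11, L[11]='u', prepend. Next row=LF[11]=3
  step 11: row=3, L[3]='w', prepend. Next row=LF[3]=13
  step 12: row=13, L[13]='v', prepend. Next row=LF[13]=6
  step 13: row=6, L[6]='w', prepend. Next row=LF[6]=16
  step 14: row=16, L[16]='v', prepend. Next row=LF[16]=8
  step 15: row=8, L[8]='u', prepend. Next row=LF[8]=1
  step 16: row=1, L[1]='v', prepend. Next row=LF[1]=4
  step 17: row=4, L[4]='w', prepend. Next row=LF[4]=14
  step 18: row=14, L[14]='v', prepend. Next row=LF[14]=7
  step 19: row=7, L[7]='w', prepend. Next row=LF[7]=17
  step 20: row=17, L[17]='v', prepend. Next row=LF[17]=9
  step 21: row=9, L[9]='u', prepend. Next row=LF[9]=2
Reversed output: uvwvwvuvwvwuvwwvwwvw$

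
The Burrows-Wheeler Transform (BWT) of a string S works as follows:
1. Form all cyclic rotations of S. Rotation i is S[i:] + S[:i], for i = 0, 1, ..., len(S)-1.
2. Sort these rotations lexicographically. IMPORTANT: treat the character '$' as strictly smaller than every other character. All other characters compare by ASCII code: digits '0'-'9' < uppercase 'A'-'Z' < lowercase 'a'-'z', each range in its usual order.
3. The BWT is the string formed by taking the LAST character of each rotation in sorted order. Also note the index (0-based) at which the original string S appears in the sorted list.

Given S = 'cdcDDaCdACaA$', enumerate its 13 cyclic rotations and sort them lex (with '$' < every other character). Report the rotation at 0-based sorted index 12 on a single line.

All 13 rotations (rotation i = S[i:]+S[:i]):
  rot[0] = cdcDDaCdACaA$
  rot[1] = dcDDaCdACaA$c
  rot[2] = cDDaCdACaA$cd
  rot[3] = DDaCdACaA$cdc
  rot[4] = DaCdACaA$cdcD
  rot[5] = aCdACaA$cdcDD
  rot[6] = CdACaA$cdcDDa
  rot[7] = dACaA$cdcDDaC
  rot[8] = ACaA$cdcDDaCd
  rot[9] = CaA$cdcDDaCdA
  rot[10] = aA$cdcDDaCdAC
  rot[11] = A$cdcDDaCdACa
  rot[12] = $cdcDDaCdACaA
Sorted (with $ < everything):
  sorted[0] = $cdcDDaCdACaA
  sorted[1] = A$cdcDDaCdACa
  sorted[2] = ACaA$cdcDDaCd
  sorted[3] = CaA$cdcDDaCdA
  sorted[4] = CdACaA$cdcDDa
  sorted[5] = DDaCdACaA$cdc
  sorted[6] = DaCdACaA$cdcD
  sorted[7] = aA$cdcDDaCdAC
  sorted[8] = aCdACaA$cdcDD
  sorted[9] = cDDaCdACaA$cd
  sorted[10] = cdcDDaCdACaA$
  sorted[11] = dACaA$cdcDDaC
  sorted[12] = dcDDaCdACaA$c
sorted[12] = dcDDaCdACaA$c

Answer: dcDDaCdACaA$c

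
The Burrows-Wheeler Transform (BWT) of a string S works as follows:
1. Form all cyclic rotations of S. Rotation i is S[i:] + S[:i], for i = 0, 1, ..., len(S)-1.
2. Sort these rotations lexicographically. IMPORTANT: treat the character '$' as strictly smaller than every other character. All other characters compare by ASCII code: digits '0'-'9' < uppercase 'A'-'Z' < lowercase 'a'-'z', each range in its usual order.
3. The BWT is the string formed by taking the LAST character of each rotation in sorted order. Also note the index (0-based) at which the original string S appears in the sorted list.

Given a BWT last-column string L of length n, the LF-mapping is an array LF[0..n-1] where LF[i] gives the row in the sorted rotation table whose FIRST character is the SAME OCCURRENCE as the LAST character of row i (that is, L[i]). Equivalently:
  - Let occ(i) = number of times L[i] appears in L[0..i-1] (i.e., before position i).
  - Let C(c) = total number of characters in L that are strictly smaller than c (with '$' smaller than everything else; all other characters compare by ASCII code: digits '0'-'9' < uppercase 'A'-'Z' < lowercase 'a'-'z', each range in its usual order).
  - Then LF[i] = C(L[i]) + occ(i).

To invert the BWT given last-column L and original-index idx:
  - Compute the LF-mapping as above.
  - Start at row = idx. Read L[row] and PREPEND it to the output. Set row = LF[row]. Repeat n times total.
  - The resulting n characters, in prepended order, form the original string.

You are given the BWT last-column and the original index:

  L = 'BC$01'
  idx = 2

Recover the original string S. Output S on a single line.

LF mapping: 3 4 0 1 2
Walk LF starting at row 2, prepending L[row]:
  step 1: row=2, L[2]='$', prepend. Next row=LF[2]=0
  step 2: row=0, L[0]='B', prepend. Next row=LF[0]=3
  step 3: row=3, L[3]='0', prepend. Next row=LF[3]=1
  step 4: row=1, L[1]='C', prepend. Next row=LF[1]=4
  step 5: row=4, L[4]='1', prepend. Next row=LF[4]=2
Reversed output: 1C0B$

Answer: 1C0B$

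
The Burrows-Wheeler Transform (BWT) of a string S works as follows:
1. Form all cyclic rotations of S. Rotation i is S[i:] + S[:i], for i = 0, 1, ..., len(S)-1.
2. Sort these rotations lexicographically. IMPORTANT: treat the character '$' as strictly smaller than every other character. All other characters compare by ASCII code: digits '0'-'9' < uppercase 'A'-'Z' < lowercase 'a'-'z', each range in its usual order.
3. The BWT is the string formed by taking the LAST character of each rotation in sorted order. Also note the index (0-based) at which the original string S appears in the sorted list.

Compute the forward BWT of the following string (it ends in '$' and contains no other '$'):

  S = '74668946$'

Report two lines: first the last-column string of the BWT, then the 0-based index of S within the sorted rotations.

Answer: 697446$68
6

Derivation:
All 9 rotations (rotation i = S[i:]+S[:i]):
  rot[0] = 74668946$
  rot[1] = 4668946$7
  rot[2] = 668946$74
  rot[3] = 68946$746
  rot[4] = 8946$7466
  rot[5] = 946$74668
  rot[6] = 46$746689
  rot[7] = 6$7466894
  rot[8] = $74668946
Sorted (with $ < everything):
  sorted[0] = $74668946  (last char: '6')
  sorted[1] = 46$746689  (last char: '9')
  sorted[2] = 4668946$7  (last char: '7')
  sorted[3] = 6$7466894  (last char: '4')
  sorted[4] = 668946$74  (last char: '4')
  sorted[5] = 68946$746  (last char: '6')
  sorted[6] = 74668946$  (last char: '$')
  sorted[7] = 8946$7466  (last char: '6')
  sorted[8] = 946$74668  (last char: '8')
Last column: 697446$68
Original string S is at sorted index 6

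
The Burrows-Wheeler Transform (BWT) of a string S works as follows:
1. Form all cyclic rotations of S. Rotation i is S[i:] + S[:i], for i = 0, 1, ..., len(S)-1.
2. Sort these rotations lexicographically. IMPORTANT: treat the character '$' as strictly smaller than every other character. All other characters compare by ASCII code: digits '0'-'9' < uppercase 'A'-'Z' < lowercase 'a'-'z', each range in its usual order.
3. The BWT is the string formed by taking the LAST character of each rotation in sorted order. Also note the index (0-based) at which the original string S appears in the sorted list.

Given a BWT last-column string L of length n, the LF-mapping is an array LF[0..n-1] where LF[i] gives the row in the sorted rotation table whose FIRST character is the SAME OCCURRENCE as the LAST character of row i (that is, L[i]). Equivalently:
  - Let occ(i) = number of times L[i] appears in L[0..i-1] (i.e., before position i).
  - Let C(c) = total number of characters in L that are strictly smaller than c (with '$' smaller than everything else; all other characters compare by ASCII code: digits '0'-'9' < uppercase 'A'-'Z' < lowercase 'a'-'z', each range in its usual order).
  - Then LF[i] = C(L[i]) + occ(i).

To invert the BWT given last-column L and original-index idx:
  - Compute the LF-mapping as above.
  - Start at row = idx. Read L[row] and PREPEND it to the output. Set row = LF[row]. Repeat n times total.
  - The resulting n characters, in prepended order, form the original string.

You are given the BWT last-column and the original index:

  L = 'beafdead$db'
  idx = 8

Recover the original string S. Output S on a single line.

LF mapping: 3 8 1 10 5 9 2 6 0 7 4
Walk LF starting at row 8, prepending L[row]:
  step 1: row=8, L[8]='$', prepend. Next row=LF[8]=0
  step 2: row=0, L[0]='b', prepend. Next row=LF[0]=3
  step 3: row=3, L[3]='f', prepend. Next row=LF[3]=10
  step 4: row=10, L[10]='b', prepend. Next row=LF[10]=4
  step 5: row=4, L[4]='d', prepend. Next row=LF[4]=5
  step 6: row=5, L[5]='e', prepend. Next row=LF[5]=9
  step 7: row=9, L[9]='d', prepend. Next row=LF[9]=7
  step 8: row=7, L[7]='d', prepend. Next row=LF[7]=6
  step 9: row=6, L[6]='a', prepend. Next row=LF[6]=2
  step 10: row=2, L[2]='a', prepend. Next row=LF[2]=1
  step 11: row=1, L[1]='e', prepend. Next row=LF[1]=8
Reversed output: eaaddedbfb$

Answer: eaaddedbfb$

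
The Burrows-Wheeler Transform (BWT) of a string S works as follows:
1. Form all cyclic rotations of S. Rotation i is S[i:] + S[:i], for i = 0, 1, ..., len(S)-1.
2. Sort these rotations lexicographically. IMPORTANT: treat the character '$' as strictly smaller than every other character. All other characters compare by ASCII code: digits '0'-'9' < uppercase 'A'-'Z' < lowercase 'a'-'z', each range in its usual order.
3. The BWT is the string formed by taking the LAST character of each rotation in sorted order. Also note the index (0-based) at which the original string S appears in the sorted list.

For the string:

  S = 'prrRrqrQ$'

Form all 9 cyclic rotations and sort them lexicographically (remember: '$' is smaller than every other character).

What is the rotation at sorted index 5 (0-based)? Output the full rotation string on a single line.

All 9 rotations (rotation i = S[i:]+S[:i]):
  rot[0] = prrRrqrQ$
  rot[1] = rrRrqrQ$p
  rot[2] = rRrqrQ$pr
  rot[3] = RrqrQ$prr
  rot[4] = rqrQ$prrR
  rot[5] = qrQ$prrRr
  rot[6] = rQ$prrRrq
  rot[7] = Q$prrRrqr
  rot[8] = $prrRrqrQ
Sorted (with $ < everything):
  sorted[0] = $prrRrqrQ
  sorted[1] = Q$prrRrqr
  sorted[2] = RrqrQ$prr
  sorted[3] = prrRrqrQ$
  sorted[4] = qrQ$prrRr
  sorted[5] = rQ$prrRrq
  sorted[6] = rRrqrQ$pr
  sorted[7] = rqrQ$prrR
  sorted[8] = rrRrqrQ$p
sorted[5] = rQ$prrRrq

Answer: rQ$prrRrq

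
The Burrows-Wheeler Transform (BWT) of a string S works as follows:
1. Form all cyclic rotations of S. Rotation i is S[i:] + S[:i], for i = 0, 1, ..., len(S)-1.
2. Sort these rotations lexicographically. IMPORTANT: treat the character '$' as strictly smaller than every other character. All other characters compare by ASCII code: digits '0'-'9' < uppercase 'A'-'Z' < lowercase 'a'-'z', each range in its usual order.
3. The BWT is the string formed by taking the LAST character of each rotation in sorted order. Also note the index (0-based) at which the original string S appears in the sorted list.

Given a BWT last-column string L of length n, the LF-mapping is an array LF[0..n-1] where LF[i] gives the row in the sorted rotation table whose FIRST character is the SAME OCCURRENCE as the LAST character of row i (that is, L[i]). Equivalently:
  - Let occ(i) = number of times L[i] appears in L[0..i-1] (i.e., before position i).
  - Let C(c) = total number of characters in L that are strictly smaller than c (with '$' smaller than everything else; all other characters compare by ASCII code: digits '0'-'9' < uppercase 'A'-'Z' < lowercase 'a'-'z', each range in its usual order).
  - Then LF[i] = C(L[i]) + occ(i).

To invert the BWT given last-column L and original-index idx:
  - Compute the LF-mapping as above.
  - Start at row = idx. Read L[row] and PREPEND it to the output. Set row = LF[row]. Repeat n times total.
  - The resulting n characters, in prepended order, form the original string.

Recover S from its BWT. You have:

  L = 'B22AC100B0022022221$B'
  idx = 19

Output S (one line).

LF mapping: 17 8 9 16 20 6 1 2 18 3 4 10 11 5 12 13 14 15 7 0 19
Walk LF starting at row 19, prepending L[row]:
  step 1: row=19, L[19]='$', prepend. Next row=LF[19]=0
  step 2: row=0, L[0]='B', prepend. Next row=LF[0]=17
  step 3: row=17, L[17]='2', prepend. Next row=LF[17]=15
  step 4: row=15, L[15]='2', prepend. Next row=LF[15]=13
  step 5: row=13, L[13]='0', prepend. Next row=LF[13]=5
  step 6: row=5, L[5]='1', prepend. Next row=LF[5]=6
  step 7: row=6, L[6]='0', prepend. Next row=LF[6]=1
  step 8: row=1, L[1]='2', prepend. Next row=LF[1]=8
  step 9: row=8, L[8]='B', prepend. Next row=LF[8]=18
  step 10: row=18, L[18]='1', prepend. Next row=LF[18]=7
  step 11: row=7, L[7]='0', prepend. Next row=LF[7]=2
  step 12: row=2, L[2]='2', prepend. Next row=LF[2]=9
  step 13: row=9, L[9]='0', prepend. Next row=LF[9]=3
  step 14: row=3, L[3]='A', prepend. Next row=LF[3]=16
  step 15: row=16, L[16]='2', prepend. Next row=LF[16]=14
  step 16: row=14, L[14]='2', prepend. Next row=LF[14]=12
  step 17: row=12, L[12]='2', prepend. Next row=LF[12]=11
  step 18: row=11, L[11]='2', prepend. Next row=LF[11]=10
  step 19: row=10, L[10]='0', prepend. Next row=LF[10]=4
  step 20: row=4, L[4]='C', prepend. Next row=LF[4]=20
  step 21: row=20, L[20]='B', prepend. Next row=LF[20]=19
Reversed output: BC02222A0201B201022B$

Answer: BC02222A0201B201022B$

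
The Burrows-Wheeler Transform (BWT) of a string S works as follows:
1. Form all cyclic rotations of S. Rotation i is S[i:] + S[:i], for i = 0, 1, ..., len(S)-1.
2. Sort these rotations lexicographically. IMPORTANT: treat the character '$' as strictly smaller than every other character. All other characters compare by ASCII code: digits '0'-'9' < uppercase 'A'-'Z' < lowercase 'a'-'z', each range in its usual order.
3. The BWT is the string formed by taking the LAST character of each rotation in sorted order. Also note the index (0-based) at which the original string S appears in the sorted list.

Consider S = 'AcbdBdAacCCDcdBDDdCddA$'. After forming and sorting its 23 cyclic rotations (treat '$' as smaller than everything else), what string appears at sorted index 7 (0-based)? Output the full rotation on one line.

Answer: CDcdBDDdCddA$AcbdBdAacC

Derivation:
All 23 rotations (rotation i = S[i:]+S[:i]):
  rot[0] = AcbdBdAacCCDcdBDDdCddA$
  rot[1] = cbdBdAacCCDcdBDDdCddA$A
  rot[2] = bdBdAacCCDcdBDDdCddA$Ac
  rot[3] = dBdAacCCDcdBDDdCddA$Acb
  rot[4] = BdAacCCDcdBDDdCddA$Acbd
  rot[5] = dAacCCDcdBDDdCddA$AcbdB
  rot[6] = AacCCDcdBDDdCddA$AcbdBd
  rot[7] = acCCDcdBDDdCddA$AcbdBdA
  rot[8] = cCCDcdBDDdCddA$AcbdBdAa
  rot[9] = CCDcdBDDdCddA$AcbdBdAac
  rot[10] = CDcdBDDdCddA$AcbdBdAacC
  rot[11] = DcdBDDdCddA$AcbdBdAacCC
  rot[12] = cdBDDdCddA$AcbdBdAacCCD
  rot[13] = dBDDdCddA$AcbdBdAacCCDc
  rot[14] = BDDdCddA$AcbdBdAacCCDcd
  rot[15] = DDdCddA$AcbdBdAacCCDcdB
  rot[16] = DdCddA$AcbdBdAacCCDcdBD
  rot[17] = dCddA$AcbdBdAacCCDcdBDD
  rot[18] = CddA$AcbdBdAacCCDcdBDDd
  rot[19] = ddA$AcbdBdAacCCDcdBDDdC
  rot[20] = dA$AcbdBdAacCCDcdBDDdCd
  rot[21] = A$AcbdBdAacCCDcdBDDdCdd
  rot[22] = $AcbdBdAacCCDcdBDDdCddA
Sorted (with $ < everything):
  sorted[0] = $AcbdBdAacCCDcdBDDdCddA
  sorted[1] = A$AcbdBdAacCCDcdBDDdCdd
  sorted[2] = AacCCDcdBDDdCddA$AcbdBd
  sorted[3] = AcbdBdAacCCDcdBDDdCddA$
  sorted[4] = BDDdCddA$AcbdBdAacCCDcd
  sorted[5] = BdAacCCDcdBDDdCddA$Acbd
  sorted[6] = CCDcdBDDdCddA$AcbdBdAac
  sorted[7] = CDcdBDDdCddA$AcbdBdAacC
  sorted[8] = CddA$AcbdBdAacCCDcdBDDd
  sorted[9] = DDdCddA$AcbdBdAacCCDcdB
  sorted[10] = DcdBDDdCddA$AcbdBdAacCC
  sorted[11] = DdCddA$AcbdBdAacCCDcdBD
  sorted[12] = acCCDcdBDDdCddA$AcbdBdA
  sorted[13] = bdBdAacCCDcdBDDdCddA$Ac
  sorted[14] = cCCDcdBDDdCddA$AcbdBdAa
  sorted[15] = cbdBdAacCCDcdBDDdCddA$A
  sorted[16] = cdBDDdCddA$AcbdBdAacCCD
  sorted[17] = dA$AcbdBdAacCCDcdBDDdCd
  sorted[18] = dAacCCDcdBDDdCddA$AcbdB
  sorted[19] = dBDDdCddA$AcbdBdAacCCDc
  sorted[20] = dBdAacCCDcdBDDdCddA$Acb
  sorted[21] = dCddA$AcbdBdAacCCDcdBDD
  sorted[22] = ddA$AcbdBdAacCCDcdBDDdC
sorted[7] = CDcdBDDdCddA$AcbdBdAacC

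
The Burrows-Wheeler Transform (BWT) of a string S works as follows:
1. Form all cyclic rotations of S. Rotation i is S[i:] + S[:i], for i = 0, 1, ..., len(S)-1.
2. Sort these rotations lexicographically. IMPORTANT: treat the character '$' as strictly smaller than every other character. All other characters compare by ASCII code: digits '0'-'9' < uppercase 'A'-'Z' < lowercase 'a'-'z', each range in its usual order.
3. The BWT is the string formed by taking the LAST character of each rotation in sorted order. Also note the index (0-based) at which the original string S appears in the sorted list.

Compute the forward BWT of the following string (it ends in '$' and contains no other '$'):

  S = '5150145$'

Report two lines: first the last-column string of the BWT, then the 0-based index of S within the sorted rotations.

All 8 rotations (rotation i = S[i:]+S[:i]):
  rot[0] = 5150145$
  rot[1] = 150145$5
  rot[2] = 50145$51
  rot[3] = 0145$515
  rot[4] = 145$5150
  rot[5] = 45$51501
  rot[6] = 5$515014
  rot[7] = $5150145
Sorted (with $ < everything):
  sorted[0] = $5150145  (last char: '5')
  sorted[1] = 0145$515  (last char: '5')
  sorted[2] = 145$5150  (last char: '0')
  sorted[3] = 150145$5  (last char: '5')
  sorted[4] = 45$51501  (last char: '1')
  sorted[5] = 5$515014  (last char: '4')
  sorted[6] = 50145$51  (last char: '1')
  sorted[7] = 5150145$  (last char: '$')
Last column: 5505141$
Original string S is at sorted index 7

Answer: 5505141$
7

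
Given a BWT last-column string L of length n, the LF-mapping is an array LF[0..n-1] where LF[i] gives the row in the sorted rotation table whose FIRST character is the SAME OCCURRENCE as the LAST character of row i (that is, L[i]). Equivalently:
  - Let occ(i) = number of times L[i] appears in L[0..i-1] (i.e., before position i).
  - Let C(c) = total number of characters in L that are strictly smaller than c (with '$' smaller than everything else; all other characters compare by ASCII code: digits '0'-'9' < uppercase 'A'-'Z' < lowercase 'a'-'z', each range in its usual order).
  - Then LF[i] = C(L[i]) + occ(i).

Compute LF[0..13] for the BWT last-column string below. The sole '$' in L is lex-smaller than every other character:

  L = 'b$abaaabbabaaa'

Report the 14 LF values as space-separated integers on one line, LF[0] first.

Char counts: '$':1, 'a':8, 'b':5
C (first-col start): C('$')=0, C('a')=1, C('b')=9
L[0]='b': occ=0, LF[0]=C('b')+0=9+0=9
L[1]='$': occ=0, LF[1]=C('$')+0=0+0=0
L[2]='a': occ=0, LF[2]=C('a')+0=1+0=1
L[3]='b': occ=1, LF[3]=C('b')+1=9+1=10
L[4]='a': occ=1, LF[4]=C('a')+1=1+1=2
L[5]='a': occ=2, LF[5]=C('a')+2=1+2=3
L[6]='a': occ=3, LF[6]=C('a')+3=1+3=4
L[7]='b': occ=2, LF[7]=C('b')+2=9+2=11
L[8]='b': occ=3, LF[8]=C('b')+3=9+3=12
L[9]='a': occ=4, LF[9]=C('a')+4=1+4=5
L[10]='b': occ=4, LF[10]=C('b')+4=9+4=13
L[11]='a': occ=5, LF[11]=C('a')+5=1+5=6
L[12]='a': occ=6, LF[12]=C('a')+6=1+6=7
L[13]='a': occ=7, LF[13]=C('a')+7=1+7=8

Answer: 9 0 1 10 2 3 4 11 12 5 13 6 7 8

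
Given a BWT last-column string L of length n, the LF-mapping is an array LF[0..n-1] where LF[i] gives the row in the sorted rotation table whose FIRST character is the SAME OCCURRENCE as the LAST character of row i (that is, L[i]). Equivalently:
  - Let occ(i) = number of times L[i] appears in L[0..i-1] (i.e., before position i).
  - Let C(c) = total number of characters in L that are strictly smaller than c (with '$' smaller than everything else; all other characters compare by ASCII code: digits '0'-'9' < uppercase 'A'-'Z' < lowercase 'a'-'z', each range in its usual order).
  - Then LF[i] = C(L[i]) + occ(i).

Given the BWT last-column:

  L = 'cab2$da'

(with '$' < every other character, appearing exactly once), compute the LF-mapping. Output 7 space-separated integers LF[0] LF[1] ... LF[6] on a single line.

Answer: 5 2 4 1 0 6 3

Derivation:
Char counts: '$':1, '2':1, 'a':2, 'b':1, 'c':1, 'd':1
C (first-col start): C('$')=0, C('2')=1, C('a')=2, C('b')=4, C('c')=5, C('d')=6
L[0]='c': occ=0, LF[0]=C('c')+0=5+0=5
L[1]='a': occ=0, LF[1]=C('a')+0=2+0=2
L[2]='b': occ=0, LF[2]=C('b')+0=4+0=4
L[3]='2': occ=0, LF[3]=C('2')+0=1+0=1
L[4]='$': occ=0, LF[4]=C('$')+0=0+0=0
L[5]='d': occ=0, LF[5]=C('d')+0=6+0=6
L[6]='a': occ=1, LF[6]=C('a')+1=2+1=3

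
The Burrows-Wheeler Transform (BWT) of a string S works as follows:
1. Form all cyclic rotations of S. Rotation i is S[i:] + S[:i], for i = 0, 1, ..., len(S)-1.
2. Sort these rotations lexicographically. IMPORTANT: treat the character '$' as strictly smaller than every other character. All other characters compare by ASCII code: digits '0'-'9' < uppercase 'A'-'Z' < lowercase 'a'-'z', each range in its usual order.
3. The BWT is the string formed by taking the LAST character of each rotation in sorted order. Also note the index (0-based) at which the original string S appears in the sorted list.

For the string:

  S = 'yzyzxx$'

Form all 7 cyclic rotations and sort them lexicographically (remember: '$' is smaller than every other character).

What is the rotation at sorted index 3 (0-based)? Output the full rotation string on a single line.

Answer: yzxx$yz

Derivation:
All 7 rotations (rotation i = S[i:]+S[:i]):
  rot[0] = yzyzxx$
  rot[1] = zyzxx$y
  rot[2] = yzxx$yz
  rot[3] = zxx$yzy
  rot[4] = xx$yzyz
  rot[5] = x$yzyzx
  rot[6] = $yzyzxx
Sorted (with $ < everything):
  sorted[0] = $yzyzxx
  sorted[1] = x$yzyzx
  sorted[2] = xx$yzyz
  sorted[3] = yzxx$yz
  sorted[4] = yzyzxx$
  sorted[5] = zxx$yzy
  sorted[6] = zyzxx$y
sorted[3] = yzxx$yz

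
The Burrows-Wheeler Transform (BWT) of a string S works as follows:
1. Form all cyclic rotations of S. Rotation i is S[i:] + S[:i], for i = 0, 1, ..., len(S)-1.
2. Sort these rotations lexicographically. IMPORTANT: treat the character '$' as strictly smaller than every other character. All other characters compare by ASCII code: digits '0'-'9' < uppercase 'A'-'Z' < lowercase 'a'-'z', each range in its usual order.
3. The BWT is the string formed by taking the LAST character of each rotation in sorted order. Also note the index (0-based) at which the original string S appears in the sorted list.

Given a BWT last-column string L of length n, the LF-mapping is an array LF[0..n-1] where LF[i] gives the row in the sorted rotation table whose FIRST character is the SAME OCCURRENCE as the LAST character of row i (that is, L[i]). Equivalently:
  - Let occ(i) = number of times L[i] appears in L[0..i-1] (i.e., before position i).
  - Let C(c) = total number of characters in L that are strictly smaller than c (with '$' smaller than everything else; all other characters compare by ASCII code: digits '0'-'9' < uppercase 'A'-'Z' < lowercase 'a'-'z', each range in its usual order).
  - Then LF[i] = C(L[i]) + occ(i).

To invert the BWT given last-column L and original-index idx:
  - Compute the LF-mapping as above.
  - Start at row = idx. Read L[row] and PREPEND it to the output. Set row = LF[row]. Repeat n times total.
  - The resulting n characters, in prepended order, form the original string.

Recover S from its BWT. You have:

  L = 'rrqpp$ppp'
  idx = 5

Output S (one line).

Answer: prppqppr$

Derivation:
LF mapping: 7 8 6 1 2 0 3 4 5
Walk LF starting at row 5, prepending L[row]:
  step 1: row=5, L[5]='$', prepend. Next row=LF[5]=0
  step 2: row=0, L[0]='r', prepend. Next row=LF[0]=7
  step 3: row=7, L[7]='p', prepend. Next row=LF[7]=4
  step 4: row=4, L[4]='p', prepend. Next row=LF[4]=2
  step 5: row=2, L[2]='q', prepend. Next row=LF[2]=6
  step 6: row=6, L[6]='p', prepend. Next row=LF[6]=3
  step 7: row=3, L[3]='p', prepend. Next row=LF[3]=1
  step 8: row=1, L[1]='r', prepend. Next row=LF[1]=8
  step 9: row=8, L[8]='p', prepend. Next row=LF[8]=5
Reversed output: prppqppr$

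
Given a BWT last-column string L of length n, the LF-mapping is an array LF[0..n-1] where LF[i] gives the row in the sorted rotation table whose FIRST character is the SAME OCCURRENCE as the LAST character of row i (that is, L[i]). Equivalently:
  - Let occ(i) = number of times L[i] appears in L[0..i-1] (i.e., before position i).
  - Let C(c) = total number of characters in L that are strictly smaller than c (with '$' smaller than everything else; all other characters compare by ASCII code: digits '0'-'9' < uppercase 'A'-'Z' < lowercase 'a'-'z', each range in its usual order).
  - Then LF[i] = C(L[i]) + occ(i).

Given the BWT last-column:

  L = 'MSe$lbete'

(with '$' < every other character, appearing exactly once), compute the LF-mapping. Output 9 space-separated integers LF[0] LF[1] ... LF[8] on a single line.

Answer: 1 2 4 0 7 3 5 8 6

Derivation:
Char counts: '$':1, 'M':1, 'S':1, 'b':1, 'e':3, 'l':1, 't':1
C (first-col start): C('$')=0, C('M')=1, C('S')=2, C('b')=3, C('e')=4, C('l')=7, C('t')=8
L[0]='M': occ=0, LF[0]=C('M')+0=1+0=1
L[1]='S': occ=0, LF[1]=C('S')+0=2+0=2
L[2]='e': occ=0, LF[2]=C('e')+0=4+0=4
L[3]='$': occ=0, LF[3]=C('$')+0=0+0=0
L[4]='l': occ=0, LF[4]=C('l')+0=7+0=7
L[5]='b': occ=0, LF[5]=C('b')+0=3+0=3
L[6]='e': occ=1, LF[6]=C('e')+1=4+1=5
L[7]='t': occ=0, LF[7]=C('t')+0=8+0=8
L[8]='e': occ=2, LF[8]=C('e')+2=4+2=6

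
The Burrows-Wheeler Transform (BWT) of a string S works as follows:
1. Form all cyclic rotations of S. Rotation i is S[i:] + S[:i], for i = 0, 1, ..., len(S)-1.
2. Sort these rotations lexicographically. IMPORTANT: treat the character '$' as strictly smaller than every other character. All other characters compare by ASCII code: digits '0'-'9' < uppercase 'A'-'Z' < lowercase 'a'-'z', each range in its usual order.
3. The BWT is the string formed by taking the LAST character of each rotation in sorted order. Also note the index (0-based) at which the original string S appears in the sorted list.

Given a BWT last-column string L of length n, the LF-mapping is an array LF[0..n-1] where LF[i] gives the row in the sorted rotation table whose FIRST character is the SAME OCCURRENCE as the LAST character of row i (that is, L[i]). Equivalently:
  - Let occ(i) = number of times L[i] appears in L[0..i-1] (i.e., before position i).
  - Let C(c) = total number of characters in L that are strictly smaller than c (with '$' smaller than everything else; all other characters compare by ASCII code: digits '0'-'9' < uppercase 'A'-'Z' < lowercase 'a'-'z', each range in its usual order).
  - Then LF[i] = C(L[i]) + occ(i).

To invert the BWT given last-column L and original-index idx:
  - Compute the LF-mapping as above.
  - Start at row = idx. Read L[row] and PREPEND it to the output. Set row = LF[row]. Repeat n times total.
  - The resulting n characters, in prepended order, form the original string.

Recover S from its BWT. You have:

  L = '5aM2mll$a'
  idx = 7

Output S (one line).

Answer: llama2M5$

Derivation:
LF mapping: 2 4 3 1 8 6 7 0 5
Walk LF starting at row 7, prepending L[row]:
  step 1: row=7, L[7]='$', prepend. Next row=LF[7]=0
  step 2: row=0, L[0]='5', prepend. Next row=LF[0]=2
  step 3: row=2, L[2]='M', prepend. Next row=LF[2]=3
  step 4: row=3, L[3]='2', prepend. Next row=LF[3]=1
  step 5: row=1, L[1]='a', prepend. Next row=LF[1]=4
  step 6: row=4, L[4]='m', prepend. Next row=LF[4]=8
  step 7: row=8, L[8]='a', prepend. Next row=LF[8]=5
  step 8: row=5, L[5]='l', prepend. Next row=LF[5]=6
  step 9: row=6, L[6]='l', prepend. Next row=LF[6]=7
Reversed output: llama2M5$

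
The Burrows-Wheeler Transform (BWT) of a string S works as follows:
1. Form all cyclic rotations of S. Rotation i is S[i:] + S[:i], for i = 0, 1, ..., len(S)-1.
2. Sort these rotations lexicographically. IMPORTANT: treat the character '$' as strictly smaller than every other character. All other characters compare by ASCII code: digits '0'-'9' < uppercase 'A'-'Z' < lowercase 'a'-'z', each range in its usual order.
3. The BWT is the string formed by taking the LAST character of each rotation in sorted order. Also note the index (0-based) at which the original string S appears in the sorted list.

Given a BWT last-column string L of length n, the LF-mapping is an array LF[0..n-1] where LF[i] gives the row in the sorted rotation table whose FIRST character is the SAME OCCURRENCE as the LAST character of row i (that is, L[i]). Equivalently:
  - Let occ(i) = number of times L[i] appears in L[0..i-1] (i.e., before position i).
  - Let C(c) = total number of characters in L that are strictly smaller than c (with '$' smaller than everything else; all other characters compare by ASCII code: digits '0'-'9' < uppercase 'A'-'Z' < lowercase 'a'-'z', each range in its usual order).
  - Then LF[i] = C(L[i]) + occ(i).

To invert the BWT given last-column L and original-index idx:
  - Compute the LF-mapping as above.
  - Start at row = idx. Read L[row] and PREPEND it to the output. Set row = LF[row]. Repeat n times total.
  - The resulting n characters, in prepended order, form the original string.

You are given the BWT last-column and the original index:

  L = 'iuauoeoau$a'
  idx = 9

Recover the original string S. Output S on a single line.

LF mapping: 5 8 1 9 6 4 7 2 10 0 3
Walk LF starting at row 9, prepending L[row]:
  step 1: row=9, L[9]='$', prepend. Next row=LF[9]=0
  step 2: row=0, L[0]='i', prepend. Next row=LF[0]=5
  step 3: row=5, L[5]='e', prepend. Next row=LF[5]=4
  step 4: row=4, L[4]='o', prepend. Next row=LF[4]=6
  step 5: row=6, L[6]='o', prepend. Next row=LF[6]=7
  step 6: row=7, L[7]='a', prepend. Next row=LF[7]=2
  step 7: row=2, L[2]='a', prepend. Next row=LF[2]=1
  step 8: row=1, L[1]='u', prepend. Next row=LF[1]=8
  step 9: row=8, L[8]='u', prepend. Next row=LF[8]=10
  step 10: row=10, L[10]='a', prepend. Next row=LF[10]=3
  step 11: row=3, L[3]='u', prepend. Next row=LF[3]=9
Reversed output: uauuaaooei$

Answer: uauuaaooei$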